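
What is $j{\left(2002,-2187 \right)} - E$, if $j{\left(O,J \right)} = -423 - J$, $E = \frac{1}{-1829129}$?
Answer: $\frac{3226583557}{1829129} \approx 1764.0$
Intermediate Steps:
$E = - \frac{1}{1829129} \approx -5.4671 \cdot 10^{-7}$
$j{\left(2002,-2187 \right)} - E = \left(-423 - -2187\right) - - \frac{1}{1829129} = \left(-423 + 2187\right) + \frac{1}{1829129} = 1764 + \frac{1}{1829129} = \frac{3226583557}{1829129}$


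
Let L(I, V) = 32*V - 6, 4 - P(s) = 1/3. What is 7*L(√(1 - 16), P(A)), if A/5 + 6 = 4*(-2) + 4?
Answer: 2338/3 ≈ 779.33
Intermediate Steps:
A = -50 (A = -30 + 5*(4*(-2) + 4) = -30 + 5*(-8 + 4) = -30 + 5*(-4) = -30 - 20 = -50)
P(s) = 11/3 (P(s) = 4 - 1/3 = 4 - 1*⅓ = 4 - ⅓ = 11/3)
L(I, V) = -6 + 32*V
7*L(√(1 - 16), P(A)) = 7*(-6 + 32*(11/3)) = 7*(-6 + 352/3) = 7*(334/3) = 2338/3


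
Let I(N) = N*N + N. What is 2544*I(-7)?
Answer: 106848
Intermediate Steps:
I(N) = N + N**2 (I(N) = N**2 + N = N + N**2)
2544*I(-7) = 2544*(-7*(1 - 7)) = 2544*(-7*(-6)) = 2544*42 = 106848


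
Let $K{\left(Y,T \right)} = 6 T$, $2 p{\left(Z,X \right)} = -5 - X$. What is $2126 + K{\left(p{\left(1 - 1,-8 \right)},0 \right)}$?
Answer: $2126$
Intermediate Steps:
$p{\left(Z,X \right)} = - \frac{5}{2} - \frac{X}{2}$ ($p{\left(Z,X \right)} = \frac{-5 - X}{2} = - \frac{5}{2} - \frac{X}{2}$)
$2126 + K{\left(p{\left(1 - 1,-8 \right)},0 \right)} = 2126 + 6 \cdot 0 = 2126 + 0 = 2126$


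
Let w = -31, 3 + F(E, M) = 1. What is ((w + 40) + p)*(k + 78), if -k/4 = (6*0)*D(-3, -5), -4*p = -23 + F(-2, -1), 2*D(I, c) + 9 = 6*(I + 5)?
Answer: 2379/2 ≈ 1189.5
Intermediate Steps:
F(E, M) = -2 (F(E, M) = -3 + 1 = -2)
D(I, c) = 21/2 + 3*I (D(I, c) = -9/2 + (6*(I + 5))/2 = -9/2 + (6*(5 + I))/2 = -9/2 + (30 + 6*I)/2 = -9/2 + (15 + 3*I) = 21/2 + 3*I)
p = 25/4 (p = -(-23 - 2)/4 = -¼*(-25) = 25/4 ≈ 6.2500)
k = 0 (k = -4*6*0*(21/2 + 3*(-3)) = -0*(21/2 - 9) = -0*3/2 = -4*0 = 0)
((w + 40) + p)*(k + 78) = ((-31 + 40) + 25/4)*(0 + 78) = (9 + 25/4)*78 = (61/4)*78 = 2379/2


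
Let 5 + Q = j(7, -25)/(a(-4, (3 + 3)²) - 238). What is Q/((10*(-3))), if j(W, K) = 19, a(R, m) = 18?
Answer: 373/2200 ≈ 0.16955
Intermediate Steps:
Q = -1119/220 (Q = -5 + 19/(18 - 238) = -5 + 19/(-220) = -5 + 19*(-1/220) = -5 - 19/220 = -1119/220 ≈ -5.0864)
Q/((10*(-3))) = -1119/(220*(10*(-3))) = -1119/220/(-30) = -1119/220*(-1/30) = 373/2200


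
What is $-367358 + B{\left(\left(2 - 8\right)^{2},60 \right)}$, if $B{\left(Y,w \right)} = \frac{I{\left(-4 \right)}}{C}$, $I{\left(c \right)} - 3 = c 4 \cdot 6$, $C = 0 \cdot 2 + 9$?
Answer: $- \frac{1102105}{3} \approx -3.6737 \cdot 10^{5}$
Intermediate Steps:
$C = 9$ ($C = 0 + 9 = 9$)
$I{\left(c \right)} = 3 + 24 c$ ($I{\left(c \right)} = 3 + c 4 \cdot 6 = 3 + 4 c 6 = 3 + 24 c$)
$B{\left(Y,w \right)} = - \frac{31}{3}$ ($B{\left(Y,w \right)} = \frac{3 + 24 \left(-4\right)}{9} = \left(3 - 96\right) \frac{1}{9} = \left(-93\right) \frac{1}{9} = - \frac{31}{3}$)
$-367358 + B{\left(\left(2 - 8\right)^{2},60 \right)} = -367358 - \frac{31}{3} = - \frac{1102105}{3}$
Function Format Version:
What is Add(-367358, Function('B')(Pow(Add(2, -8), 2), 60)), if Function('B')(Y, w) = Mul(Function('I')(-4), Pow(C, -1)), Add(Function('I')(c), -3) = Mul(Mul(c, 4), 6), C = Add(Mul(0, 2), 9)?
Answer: Rational(-1102105, 3) ≈ -3.6737e+5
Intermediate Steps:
C = 9 (C = Add(0, 9) = 9)
Function('I')(c) = Add(3, Mul(24, c)) (Function('I')(c) = Add(3, Mul(Mul(c, 4), 6)) = Add(3, Mul(Mul(4, c), 6)) = Add(3, Mul(24, c)))
Function('B')(Y, w) = Rational(-31, 3) (Function('B')(Y, w) = Mul(Add(3, Mul(24, -4)), Pow(9, -1)) = Mul(Add(3, -96), Rational(1, 9)) = Mul(-93, Rational(1, 9)) = Rational(-31, 3))
Add(-367358, Function('B')(Pow(Add(2, -8), 2), 60)) = Add(-367358, Rational(-31, 3)) = Rational(-1102105, 3)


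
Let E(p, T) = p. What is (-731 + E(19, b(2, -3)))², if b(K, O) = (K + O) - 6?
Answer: 506944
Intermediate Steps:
b(K, O) = -6 + K + O
(-731 + E(19, b(2, -3)))² = (-731 + 19)² = (-712)² = 506944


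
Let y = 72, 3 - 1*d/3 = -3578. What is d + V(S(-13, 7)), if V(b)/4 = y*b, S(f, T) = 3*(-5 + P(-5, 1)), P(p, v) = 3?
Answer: 9015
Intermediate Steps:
d = 10743 (d = 9 - 3*(-3578) = 9 + 10734 = 10743)
S(f, T) = -6 (S(f, T) = 3*(-5 + 3) = 3*(-2) = -6)
V(b) = 288*b (V(b) = 4*(72*b) = 288*b)
d + V(S(-13, 7)) = 10743 + 288*(-6) = 10743 - 1728 = 9015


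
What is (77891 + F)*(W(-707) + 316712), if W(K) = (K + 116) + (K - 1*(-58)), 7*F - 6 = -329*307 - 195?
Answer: 20011966320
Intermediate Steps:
F = -14456 (F = 6/7 + (-329*307 - 195)/7 = 6/7 + (-101003 - 195)/7 = 6/7 + (1/7)*(-101198) = 6/7 - 101198/7 = -14456)
W(K) = 174 + 2*K (W(K) = (116 + K) + (K + 58) = (116 + K) + (58 + K) = 174 + 2*K)
(77891 + F)*(W(-707) + 316712) = (77891 - 14456)*((174 + 2*(-707)) + 316712) = 63435*((174 - 1414) + 316712) = 63435*(-1240 + 316712) = 63435*315472 = 20011966320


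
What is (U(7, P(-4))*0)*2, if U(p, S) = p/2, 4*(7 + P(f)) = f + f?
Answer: 0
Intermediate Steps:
P(f) = -7 + f/2 (P(f) = -7 + (f + f)/4 = -7 + (2*f)/4 = -7 + f/2)
U(p, S) = p/2 (U(p, S) = p*(½) = p/2)
(U(7, P(-4))*0)*2 = (((½)*7)*0)*2 = ((7/2)*0)*2 = 0*2 = 0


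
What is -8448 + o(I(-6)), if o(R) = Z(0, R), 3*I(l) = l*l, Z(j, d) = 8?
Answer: -8440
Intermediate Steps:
I(l) = l²/3 (I(l) = (l*l)/3 = l²/3)
o(R) = 8
-8448 + o(I(-6)) = -8448 + 8 = -8440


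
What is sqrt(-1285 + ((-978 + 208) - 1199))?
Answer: I*sqrt(3254) ≈ 57.044*I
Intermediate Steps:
sqrt(-1285 + ((-978 + 208) - 1199)) = sqrt(-1285 + (-770 - 1199)) = sqrt(-1285 - 1969) = sqrt(-3254) = I*sqrt(3254)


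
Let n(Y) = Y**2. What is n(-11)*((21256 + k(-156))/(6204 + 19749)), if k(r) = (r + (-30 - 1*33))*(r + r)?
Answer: 10839664/25953 ≈ 417.67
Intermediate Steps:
k(r) = 2*r*(-63 + r) (k(r) = (r + (-30 - 33))*(2*r) = (r - 63)*(2*r) = (-63 + r)*(2*r) = 2*r*(-63 + r))
n(-11)*((21256 + k(-156))/(6204 + 19749)) = (-11)**2*((21256 + 2*(-156)*(-63 - 156))/(6204 + 19749)) = 121*((21256 + 2*(-156)*(-219))/25953) = 121*((21256 + 68328)*(1/25953)) = 121*(89584*(1/25953)) = 121*(89584/25953) = 10839664/25953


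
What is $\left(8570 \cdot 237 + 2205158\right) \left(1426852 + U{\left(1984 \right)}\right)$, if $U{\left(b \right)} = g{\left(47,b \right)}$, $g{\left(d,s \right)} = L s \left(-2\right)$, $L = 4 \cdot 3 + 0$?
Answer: $5842785746528$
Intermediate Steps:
$L = 12$ ($L = 12 + 0 = 12$)
$g{\left(d,s \right)} = - 24 s$ ($g{\left(d,s \right)} = 12 s \left(-2\right) = - 24 s$)
$U{\left(b \right)} = - 24 b$
$\left(8570 \cdot 237 + 2205158\right) \left(1426852 + U{\left(1984 \right)}\right) = \left(8570 \cdot 237 + 2205158\right) \left(1426852 - 47616\right) = \left(2031090 + 2205158\right) \left(1426852 - 47616\right) = 4236248 \cdot 1379236 = 5842785746528$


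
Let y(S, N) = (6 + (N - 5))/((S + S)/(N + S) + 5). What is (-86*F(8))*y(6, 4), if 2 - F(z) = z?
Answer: 12900/31 ≈ 416.13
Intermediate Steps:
F(z) = 2 - z
y(S, N) = (1 + N)/(5 + 2*S/(N + S)) (y(S, N) = (6 + (-5 + N))/((2*S)/(N + S) + 5) = (1 + N)/(2*S/(N + S) + 5) = (1 + N)/(5 + 2*S/(N + S)))
(-86*F(8))*y(6, 4) = (-86*(2 - 1*8))*((4 + 6 + 4² + 4*6)/(5*4 + 7*6)) = (-86*(2 - 8))*((4 + 6 + 16 + 24)/(20 + 42)) = (-86*(-6))*(50/62) = 516*((1/62)*50) = 516*(25/31) = 12900/31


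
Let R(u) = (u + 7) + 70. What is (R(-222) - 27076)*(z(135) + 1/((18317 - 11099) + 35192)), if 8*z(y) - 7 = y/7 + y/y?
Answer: -110250031443/1187480 ≈ -92844.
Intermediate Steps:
z(y) = 1 + y/56 (z(y) = 7/8 + (y/7 + y/y)/8 = 7/8 + (y*(⅐) + 1)/8 = 7/8 + (y/7 + 1)/8 = 7/8 + (1 + y/7)/8 = 7/8 + (⅛ + y/56) = 1 + y/56)
R(u) = 77 + u (R(u) = (7 + u) + 70 = 77 + u)
(R(-222) - 27076)*(z(135) + 1/((18317 - 11099) + 35192)) = ((77 - 222) - 27076)*((1 + (1/56)*135) + 1/((18317 - 11099) + 35192)) = (-145 - 27076)*((1 + 135/56) + 1/(7218 + 35192)) = -27221*(191/56 + 1/42410) = -27221*4050183/1187480 = -110250031443/1187480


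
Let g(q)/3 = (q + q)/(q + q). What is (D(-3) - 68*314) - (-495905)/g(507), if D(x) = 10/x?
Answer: 431839/3 ≈ 1.4395e+5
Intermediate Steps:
g(q) = 3 (g(q) = 3*((q + q)/(q + q)) = 3*((2*q)/((2*q))) = 3*((2*q)*(1/(2*q))) = 3*1 = 3)
(D(-3) - 68*314) - (-495905)/g(507) = (10/(-3) - 68*314) - (-495905)/3 = (10*(-⅓) - 21352) - (-495905)/3 = (-10/3 - 21352) - 1*(-495905/3) = -64066/3 + 495905/3 = 431839/3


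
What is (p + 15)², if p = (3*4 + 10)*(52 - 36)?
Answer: 134689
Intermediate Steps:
p = 352 (p = (12 + 10)*16 = 22*16 = 352)
(p + 15)² = (352 + 15)² = 367² = 134689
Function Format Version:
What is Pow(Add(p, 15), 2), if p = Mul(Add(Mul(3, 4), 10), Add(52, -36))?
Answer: 134689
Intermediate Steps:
p = 352 (p = Mul(Add(12, 10), 16) = Mul(22, 16) = 352)
Pow(Add(p, 15), 2) = Pow(Add(352, 15), 2) = Pow(367, 2) = 134689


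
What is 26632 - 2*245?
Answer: 26142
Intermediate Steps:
26632 - 2*245 = 26632 - 1*490 = 26632 - 490 = 26142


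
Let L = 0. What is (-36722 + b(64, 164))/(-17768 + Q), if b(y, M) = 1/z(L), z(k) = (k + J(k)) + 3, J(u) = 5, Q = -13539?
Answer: 293775/250456 ≈ 1.1730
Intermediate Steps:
z(k) = 8 + k (z(k) = (k + 5) + 3 = (5 + k) + 3 = 8 + k)
b(y, M) = 1/8 (b(y, M) = 1/(8 + 0) = 1/8)
(-36722 + b(64, 164))/(-17768 + Q) = (-36722 + 1/8)/(-17768 - 13539) = -293775/8/(-31307) = -293775/8*(-1/31307) = 293775/250456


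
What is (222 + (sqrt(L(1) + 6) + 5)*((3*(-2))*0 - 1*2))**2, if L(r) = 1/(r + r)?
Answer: (212 - sqrt(26))**2 ≈ 42808.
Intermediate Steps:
L(r) = 1/(2*r)
(222 + (sqrt(L(1) + 6) + 5)*((3*(-2))*0 - 1*2))**2 = (222 + (sqrt((1/2)/1 + 6) + 5)*((3*(-2))*0 - 1*2))**2 = (222 + (sqrt((1/2)*1 + 6) + 5)*(-6*0 - 2))**2 = (222 + (sqrt(1/2 + 6) + 5)*(0 - 2))**2 = (222 + (sqrt(13/2) + 5)*(-2))**2 = (222 + (sqrt(26)/2 + 5)*(-2))**2 = (222 + (5 + sqrt(26)/2)*(-2))**2 = (222 + (-10 - sqrt(26)))**2 = (212 - sqrt(26))**2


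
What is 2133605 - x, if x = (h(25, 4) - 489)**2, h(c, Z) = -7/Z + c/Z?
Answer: 7595459/4 ≈ 1.8989e+6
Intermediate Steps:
x = 938961/4 (x = ((-7 + 25)/4 - 489)**2 = ((1/4)*18 - 489)**2 = (9/2 - 489)**2 = (-969/2)**2 = 938961/4 ≈ 2.3474e+5)
2133605 - x = 2133605 - 1*938961/4 = 2133605 - 938961/4 = 7595459/4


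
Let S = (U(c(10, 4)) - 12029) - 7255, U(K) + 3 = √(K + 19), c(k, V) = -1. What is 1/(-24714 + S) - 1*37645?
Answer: -8098225796004/215120887 - √2/645362661 ≈ -37645.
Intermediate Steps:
U(K) = -3 + √(19 + K) (U(K) = -3 + √(K + 19) = -3 + √(19 + K))
S = -19287 + 3*√2 (S = ((-3 + √(19 - 1)) - 12029) - 7255 = ((-3 + √18) - 12029) - 7255 = ((-3 + 3*√2) - 12029) - 7255 = (-12032 + 3*√2) - 7255 = -19287 + 3*√2 ≈ -19283.)
1/(-24714 + S) - 1*37645 = 1/(-24714 + (-19287 + 3*√2)) - 1*37645 = 1/(-44001 + 3*√2) - 37645 = -37645 + 1/(-44001 + 3*√2)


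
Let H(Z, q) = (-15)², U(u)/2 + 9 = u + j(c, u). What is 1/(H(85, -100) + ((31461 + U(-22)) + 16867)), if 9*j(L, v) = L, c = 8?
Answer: 9/436435 ≈ 2.0622e-5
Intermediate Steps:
j(L, v) = L/9
U(u) = -146/9 + 2*u (U(u) = -18 + 2*(u + (⅑)*8) = -18 + 2*(u + 8/9) = -18 + 2*(8/9 + u) = -18 + (16/9 + 2*u) = -146/9 + 2*u)
H(Z, q) = 225
1/(H(85, -100) + ((31461 + U(-22)) + 16867)) = 1/(225 + ((31461 + (-146/9 + 2*(-22))) + 16867)) = 1/(225 + ((31461 + (-146/9 - 44)) + 16867)) = 1/(225 + ((31461 - 542/9) + 16867)) = 1/(225 + (282607/9 + 16867)) = 1/(225 + 434410/9) = 1/(436435/9) = 9/436435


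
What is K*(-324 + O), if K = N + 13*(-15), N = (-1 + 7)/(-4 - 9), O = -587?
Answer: 2314851/13 ≈ 1.7807e+5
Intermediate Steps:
N = -6/13 (N = 6/(-13) = 6*(-1/13) = -6/13 ≈ -0.46154)
K = -2541/13 (K = -6/13 + 13*(-15) = -6/13 - 195 = -2541/13 ≈ -195.46)
K*(-324 + O) = -2541*(-324 - 587)/13 = -2541/13*(-911) = 2314851/13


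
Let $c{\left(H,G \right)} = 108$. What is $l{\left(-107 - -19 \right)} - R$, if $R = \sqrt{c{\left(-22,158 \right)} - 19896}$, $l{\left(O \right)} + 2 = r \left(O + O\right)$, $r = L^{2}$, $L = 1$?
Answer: $-178 - 2 i \sqrt{4947} \approx -178.0 - 140.67 i$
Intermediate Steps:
$r = 1$ ($r = 1^{2} = 1$)
$l{\left(O \right)} = -2 + 2 O$ ($l{\left(O \right)} = -2 + 1 \left(O + O\right) = -2 + 1 \cdot 2 O = -2 + 2 O$)
$R = 2 i \sqrt{4947}$ ($R = \sqrt{108 - 19896} = \sqrt{-19788} = 2 i \sqrt{4947} \approx 140.67 i$)
$l{\left(-107 - -19 \right)} - R = \left(-2 + 2 \left(-107 - -19\right)\right) - 2 i \sqrt{4947} = \left(-2 + 2 \left(-107 + 19\right)\right) - 2 i \sqrt{4947} = \left(-2 + 2 \left(-88\right)\right) - 2 i \sqrt{4947} = \left(-2 - 176\right) - 2 i \sqrt{4947} = -178 - 2 i \sqrt{4947}$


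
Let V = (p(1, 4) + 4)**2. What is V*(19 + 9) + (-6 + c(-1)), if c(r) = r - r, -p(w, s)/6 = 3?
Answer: 5482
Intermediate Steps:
p(w, s) = -18 (p(w, s) = -6*3 = -18)
c(r) = 0
V = 196 (V = (-18 + 4)**2 = (-14)**2 = 196)
V*(19 + 9) + (-6 + c(-1)) = 196*(19 + 9) + (-6 + 0) = 196*28 - 6 = 5488 - 6 = 5482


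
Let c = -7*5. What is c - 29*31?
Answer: -934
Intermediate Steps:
c = -35
c - 29*31 = -35 - 29*31 = -35 - 899 = -934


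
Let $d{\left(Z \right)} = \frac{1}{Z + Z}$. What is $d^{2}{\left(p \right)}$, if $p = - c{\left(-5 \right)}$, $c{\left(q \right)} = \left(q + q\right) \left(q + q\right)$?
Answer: $\frac{1}{40000} \approx 2.5 \cdot 10^{-5}$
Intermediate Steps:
$c{\left(q \right)} = 4 q^{2}$ ($c{\left(q \right)} = 2 q 2 q = 4 q^{2}$)
$p = -100$ ($p = - 4 \left(-5\right)^{2} = - 4 \cdot 25 = \left(-1\right) 100 = -100$)
$d{\left(Z \right)} = \frac{1}{2 Z}$
$d^{2}{\left(p \right)} = \left(\frac{1}{2 \left(-100\right)}\right)^{2} = \left(\frac{1}{2} \left(- \frac{1}{100}\right)\right)^{2} = \left(- \frac{1}{200}\right)^{2} = \frac{1}{40000}$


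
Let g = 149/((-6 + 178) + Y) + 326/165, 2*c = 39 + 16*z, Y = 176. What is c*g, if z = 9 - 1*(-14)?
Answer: 567469/1160 ≈ 489.20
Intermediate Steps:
z = 23 (z = 9 + 14 = 23)
c = 407/2 (c = (39 + 16*23)/2 = (39 + 368)/2 = (1/2)*407 = 407/2 ≈ 203.50)
g = 15337/6380 (g = 149/((-6 + 178) + 176) + 326/165 = 149/(172 + 176) + 326*(1/165) = 149/348 + 326/165 = 15337/6380 ≈ 2.4039)
c*g = (407/2)*(15337/6380) = 567469/1160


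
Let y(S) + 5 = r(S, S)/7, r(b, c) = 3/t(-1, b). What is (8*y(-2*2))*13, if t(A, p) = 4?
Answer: -3562/7 ≈ -508.86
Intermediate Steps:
r(b, c) = ¾ (r(b, c) = 3/4 = 3*(¼) = ¾)
y(S) = -137/28 (y(S) = -5 + (¾)/7 = -5 + (¾)*(⅐) = -5 + 3/28 = -137/28)
(8*y(-2*2))*13 = (8*(-137/28))*13 = -274/7*13 = -3562/7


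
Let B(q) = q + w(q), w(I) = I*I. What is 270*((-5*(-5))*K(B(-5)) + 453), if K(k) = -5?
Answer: 88560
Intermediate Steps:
w(I) = I²
B(q) = q + q²
270*((-5*(-5))*K(B(-5)) + 453) = 270*(-5*(-5)*(-5) + 453) = 270*(25*(-5) + 453) = 270*(-125 + 453) = 270*328 = 88560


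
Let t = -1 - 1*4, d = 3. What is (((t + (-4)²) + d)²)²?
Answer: 38416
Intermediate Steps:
t = -5 (t = -1 - 4 = -5)
(((t + (-4)²) + d)²)² = (((-5 + (-4)²) + 3)²)² = (((-5 + 16) + 3)²)² = ((11 + 3)²)² = (14²)² = 196² = 38416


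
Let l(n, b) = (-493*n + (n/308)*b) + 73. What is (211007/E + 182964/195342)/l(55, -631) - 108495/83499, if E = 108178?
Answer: -5847863816732557/4500215016770759 ≈ -1.2995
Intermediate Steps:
l(n, b) = 73 - 493*n + b*n/308 (l(n, b) = (-493*n + (n*(1/308))*b) + 73 = (-493*n + (n/308)*b) + 73 = (-493*n + b*n/308) + 73 = 73 - 493*n + b*n/308)
(211007/E + 182964/195342)/l(55, -631) - 108495/83499 = (211007/108178 + 182964/195342)/(73 - 493*55 + (1/308)*(-631)*55) - 108495/83499 = (211007*(1/108178) + 182964*(1/195342))/(73 - 27115 - 3155/28) - 108495*1/83499 = (211007/108178 + 30494/32557)/(-760331/28) - 36165/27833 = (207521119/71876554)*(-28/760331) - 36165/27833 = -223484282/2101922006899 - 36165/27833 = -5847863816732557/4500215016770759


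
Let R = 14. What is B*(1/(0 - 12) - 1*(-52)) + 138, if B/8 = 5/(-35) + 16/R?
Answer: 1660/3 ≈ 553.33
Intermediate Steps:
B = 8 (B = 8*(5/(-35) + 16/14) = 8*(5*(-1/35) + 16*(1/14)) = 8*(-⅐ + 8/7) = 8*1 = 8)
B*(1/(0 - 12) - 1*(-52)) + 138 = 8*(1/(0 - 12) - 1*(-52)) + 138 = 8*(1/(-12) + 52) + 138 = 8*(-1/12 + 52) + 138 = 8*(623/12) + 138 = 1246/3 + 138 = 1660/3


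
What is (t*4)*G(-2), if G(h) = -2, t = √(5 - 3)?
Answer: -8*√2 ≈ -11.314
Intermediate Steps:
t = √2 ≈ 1.4142
(t*4)*G(-2) = (√2*4)*(-2) = (4*√2)*(-2) = -8*√2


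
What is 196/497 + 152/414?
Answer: 11192/14697 ≈ 0.76152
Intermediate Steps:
196/497 + 152/414 = 196*(1/497) + 152*(1/414) = 28/71 + 76/207 = 11192/14697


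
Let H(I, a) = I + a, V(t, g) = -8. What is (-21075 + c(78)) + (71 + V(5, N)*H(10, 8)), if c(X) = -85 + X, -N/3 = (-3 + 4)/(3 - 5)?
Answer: -21155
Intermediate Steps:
N = 3/2 (N = -3*(-3 + 4)/(3 - 5) = -3/(-2) = -3*(-1)/2 = -3*(-1/2) = 3/2 ≈ 1.5000)
(-21075 + c(78)) + (71 + V(5, N)*H(10, 8)) = (-21075 + (-85 + 78)) + (71 - 8*(10 + 8)) = (-21075 - 7) + (71 - 8*18) = -21082 + (71 - 144) = -21082 - 73 = -21155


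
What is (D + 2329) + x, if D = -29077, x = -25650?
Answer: -52398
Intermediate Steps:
(D + 2329) + x = (-29077 + 2329) - 25650 = -26748 - 25650 = -52398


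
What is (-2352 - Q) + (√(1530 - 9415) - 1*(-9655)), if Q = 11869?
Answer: -4566 + I*√7885 ≈ -4566.0 + 88.797*I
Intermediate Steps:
(-2352 - Q) + (√(1530 - 9415) - 1*(-9655)) = (-2352 - 1*11869) + (√(1530 - 9415) - 1*(-9655)) = (-2352 - 11869) + (√(-7885) + 9655) = -14221 + (I*√7885 + 9655) = -14221 + (9655 + I*√7885) = -4566 + I*√7885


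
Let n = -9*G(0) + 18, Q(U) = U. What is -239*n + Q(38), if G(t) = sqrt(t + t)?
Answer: -4264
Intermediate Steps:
G(t) = sqrt(2)*sqrt(t) (G(t) = sqrt(2*t) = sqrt(2)*sqrt(t))
n = 18 (n = -9*sqrt(2)*sqrt(0) + 18 = -9*sqrt(2)*0 + 18 = -9*0 + 18 = 0 + 18 = 18)
-239*n + Q(38) = -239*18 + 38 = -4302 + 38 = -4264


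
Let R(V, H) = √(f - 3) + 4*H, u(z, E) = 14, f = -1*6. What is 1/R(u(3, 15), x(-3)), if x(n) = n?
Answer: -4/51 - I/51 ≈ -0.078431 - 0.019608*I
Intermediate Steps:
f = -6
R(V, H) = 3*I + 4*H (R(V, H) = √(-6 - 3) + 4*H = √(-9) + 4*H = 3*I + 4*H)
1/R(u(3, 15), x(-3)) = 1/(3*I + 4*(-3)) = 1/(3*I - 12) = 1/(-12 + 3*I) = (-12 - 3*I)/153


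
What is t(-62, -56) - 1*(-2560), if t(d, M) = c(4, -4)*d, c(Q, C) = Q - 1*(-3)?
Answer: 2126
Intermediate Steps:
c(Q, C) = 3 + Q (c(Q, C) = Q + 3 = 3 + Q)
t(d, M) = 7*d (t(d, M) = (3 + 4)*d = 7*d)
t(-62, -56) - 1*(-2560) = 7*(-62) - 1*(-2560) = -434 + 2560 = 2126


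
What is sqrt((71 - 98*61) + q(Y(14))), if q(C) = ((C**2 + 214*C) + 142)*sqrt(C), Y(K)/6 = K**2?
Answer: sqrt(-5907 + 22886948*sqrt(6)) ≈ 7487.0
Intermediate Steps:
Y(K) = 6*K**2
q(C) = sqrt(C)*(142 + C**2 + 214*C) (q(C) = (142 + C**2 + 214*C)*sqrt(C) = sqrt(C)*(142 + C**2 + 214*C))
sqrt((71 - 98*61) + q(Y(14))) = sqrt((71 - 98*61) + sqrt(6*14**2)*(142 + (6*14**2)**2 + 214*(6*14**2))) = sqrt((71 - 5978) + sqrt(6*196)*(142 + (6*196)**2 + 214*(6*196))) = sqrt(-5907 + sqrt(1176)*(142 + 1176**2 + 214*1176)) = sqrt(-5907 + (14*sqrt(6))*(142 + 1382976 + 251664)) = sqrt(-5907 + (14*sqrt(6))*1634782) = sqrt(-5907 + 22886948*sqrt(6))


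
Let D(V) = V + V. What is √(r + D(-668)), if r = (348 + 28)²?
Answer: 6*√3890 ≈ 374.22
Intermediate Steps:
r = 141376 (r = 376² = 141376)
D(V) = 2*V
√(r + D(-668)) = √(141376 + 2*(-668)) = √(141376 - 1336) = √140040 = 6*√3890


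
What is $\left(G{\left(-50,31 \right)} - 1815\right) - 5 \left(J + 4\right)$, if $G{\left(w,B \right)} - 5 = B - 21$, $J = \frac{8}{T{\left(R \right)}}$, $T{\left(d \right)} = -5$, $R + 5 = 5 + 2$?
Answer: $-1812$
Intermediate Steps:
$R = 2$ ($R = -5 + \left(5 + 2\right) = -5 + 7 = 2$)
$J = - \frac{8}{5}$ ($J = \frac{8}{-5} = 8 \left(- \frac{1}{5}\right) = - \frac{8}{5} \approx -1.6$)
$G{\left(w,B \right)} = -16 + B$ ($G{\left(w,B \right)} = 5 + \left(B - 21\right) = 5 + \left(-21 + B\right) = -16 + B$)
$\left(G{\left(-50,31 \right)} - 1815\right) - 5 \left(J + 4\right) = \left(\left(-16 + 31\right) - 1815\right) - 5 \left(- \frac{8}{5} + 4\right) = \left(15 - 1815\right) - 12 = -1800 - 12 = -1812$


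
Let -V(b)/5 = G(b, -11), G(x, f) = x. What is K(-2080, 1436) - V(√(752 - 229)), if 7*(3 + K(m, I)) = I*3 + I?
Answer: 5723/7 + 5*√523 ≈ 931.92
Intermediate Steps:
K(m, I) = -3 + 4*I/7 (K(m, I) = -3 + (I*3 + I)/7 = -3 + (3*I + I)/7 = -3 + (4*I)/7 = -3 + 4*I/7)
V(b) = -5*b
K(-2080, 1436) - V(√(752 - 229)) = (-3 + (4/7)*1436) - (-5)*√(752 - 229) = (-3 + 5744/7) - (-5)*√523 = 5723/7 + 5*√523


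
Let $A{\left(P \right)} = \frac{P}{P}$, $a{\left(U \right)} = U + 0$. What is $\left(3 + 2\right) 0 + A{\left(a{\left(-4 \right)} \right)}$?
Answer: $1$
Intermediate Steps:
$a{\left(U \right)} = U$
$A{\left(P \right)} = 1$
$\left(3 + 2\right) 0 + A{\left(a{\left(-4 \right)} \right)} = \left(3 + 2\right) 0 + 1 = 5 \cdot 0 + 1 = 0 + 1 = 1$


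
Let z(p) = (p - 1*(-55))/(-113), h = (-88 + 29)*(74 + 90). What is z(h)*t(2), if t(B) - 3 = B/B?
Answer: 38484/113 ≈ 340.57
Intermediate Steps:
h = -9676 (h = -59*164 = -9676)
t(B) = 4 (t(B) = 3 + B/B = 3 + 1 = 4)
z(p) = -55/113 - p/113 (z(p) = (p + 55)*(-1/113) = (55 + p)*(-1/113) = -55/113 - p/113)
z(h)*t(2) = (-55/113 - 1/113*(-9676))*4 = (-55/113 + 9676/113)*4 = (9621/113)*4 = 38484/113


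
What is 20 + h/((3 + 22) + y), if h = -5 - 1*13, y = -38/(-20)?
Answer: 5200/269 ≈ 19.331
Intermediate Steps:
y = 19/10 (y = -38*(-1/20) = 19/10 ≈ 1.9000)
h = -18 (h = -5 - 13 = -18)
20 + h/((3 + 22) + y) = 20 - 18/((3 + 22) + 19/10) = 20 - 18/(25 + 19/10) = 20 - 18/(269/10) = 20 + (10/269)*(-18) = 20 - 180/269 = 5200/269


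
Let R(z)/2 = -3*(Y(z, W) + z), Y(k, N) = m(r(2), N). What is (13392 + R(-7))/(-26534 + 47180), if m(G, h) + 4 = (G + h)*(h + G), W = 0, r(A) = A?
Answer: 2239/3441 ≈ 0.65068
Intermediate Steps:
m(G, h) = -4 + (G + h)² (m(G, h) = -4 + (G + h)*(h + G) = -4 + (G + h)*(G + h) = -4 + (G + h)²)
Y(k, N) = -4 + (2 + N)²
R(z) = -6*z (R(z) = 2*(-3*(0*(4 + 0) + z)) = 2*(-3*(0*4 + z)) = 2*(-3*(0 + z)) = 2*(-3*z) = -6*z)
(13392 + R(-7))/(-26534 + 47180) = (13392 - 6*(-7))/(-26534 + 47180) = (13392 + 42)/20646 = 13434*(1/20646) = 2239/3441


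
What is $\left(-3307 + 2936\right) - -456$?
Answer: $85$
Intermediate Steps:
$\left(-3307 + 2936\right) - -456 = -371 + 456 = 85$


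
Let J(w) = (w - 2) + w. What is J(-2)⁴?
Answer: 1296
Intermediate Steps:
J(w) = -2 + 2*w (J(w) = (-2 + w) + w = -2 + 2*w)
J(-2)⁴ = (-2 + 2*(-2))⁴ = (-2 - 4)⁴ = (-6)⁴ = 1296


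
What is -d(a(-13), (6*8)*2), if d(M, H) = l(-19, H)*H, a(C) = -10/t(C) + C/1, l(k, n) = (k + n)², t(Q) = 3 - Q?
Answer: -569184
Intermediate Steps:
a(C) = C - 10/(3 - C) (a(C) = -10/(3 - C) + C/1 = -10/(3 - C) + C*1 = -10/(3 - C) + C = C - 10/(3 - C))
d(M, H) = H*(-19 + H)² (d(M, H) = (-19 + H)²*H = H*(-19 + H)²)
-d(a(-13), (6*8)*2) = -(6*8)*2*(-19 + (6*8)*2)² = -48*2*(-19 + 48*2)² = -96*(-19 + 96)² = -96*77² = -96*5929 = -1*569184 = -569184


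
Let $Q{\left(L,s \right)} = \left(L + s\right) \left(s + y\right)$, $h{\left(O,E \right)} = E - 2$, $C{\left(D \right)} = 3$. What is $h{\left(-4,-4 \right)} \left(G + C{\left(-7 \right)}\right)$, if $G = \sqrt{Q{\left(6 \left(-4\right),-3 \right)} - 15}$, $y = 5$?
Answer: $-18 - 6 i \sqrt{69} \approx -18.0 - 49.84 i$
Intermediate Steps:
$h{\left(O,E \right)} = -2 + E$
$Q{\left(L,s \right)} = \left(5 + s\right) \left(L + s\right)$ ($Q{\left(L,s \right)} = \left(L + s\right) \left(s + 5\right) = \left(L + s\right) \left(5 + s\right) = \left(5 + s\right) \left(L + s\right)$)
$G = i \sqrt{69}$ ($G = \sqrt{\left(\left(-3\right)^{2} + 5 \cdot 6 \left(-4\right) + 5 \left(-3\right) + 6 \left(-4\right) \left(-3\right)\right) - 15} = \sqrt{\left(9 + 5 \left(-24\right) - 15 - -72\right) - 15} = \sqrt{\left(9 - 120 - 15 + 72\right) - 15} = \sqrt{-54 - 15} = \sqrt{-69} = i \sqrt{69} \approx 8.3066 i$)
$h{\left(-4,-4 \right)} \left(G + C{\left(-7 \right)}\right) = \left(-2 - 4\right) \left(i \sqrt{69} + 3\right) = - 6 \left(3 + i \sqrt{69}\right) = -18 - 6 i \sqrt{69}$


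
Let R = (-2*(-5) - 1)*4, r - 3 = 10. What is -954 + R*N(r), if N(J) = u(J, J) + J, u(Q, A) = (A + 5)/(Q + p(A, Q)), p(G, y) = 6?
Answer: -8586/19 ≈ -451.89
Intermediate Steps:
r = 13 (r = 3 + 10 = 13)
u(Q, A) = (5 + A)/(6 + Q) (u(Q, A) = (A + 5)/(Q + 6) = (5 + A)/(6 + Q))
N(J) = J + (5 + J)/(6 + J) (N(J) = (5 + J)/(6 + J) + J = J + (5 + J)/(6 + J))
R = 36 (R = (10 - 1)*4 = 9*4 = 36)
-954 + R*N(r) = -954 + 36*((5 + 13 + 13*(6 + 13))/(6 + 13)) = -954 + 36*((5 + 13 + 13*19)/19) = -954 + 36*((5 + 13 + 247)/19) = -954 + 36*((1/19)*265) = -954 + 36*(265/19) = -954 + 9540/19 = -8586/19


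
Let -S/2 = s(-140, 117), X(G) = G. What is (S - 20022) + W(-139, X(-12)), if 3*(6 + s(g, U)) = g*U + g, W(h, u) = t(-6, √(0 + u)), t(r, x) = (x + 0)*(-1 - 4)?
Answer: -26990/3 - 10*I*√3 ≈ -8996.7 - 17.32*I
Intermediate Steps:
t(r, x) = -5*x (t(r, x) = x*(-5) = -5*x)
W(h, u) = -5*√u (W(h, u) = -5*√(0 + u) = -5*√u)
s(g, U) = -6 + g/3 + U*g/3 (s(g, U) = -6 + (g*U + g)/3 = -6 + (U*g + g)/3 = -6 + (g + U*g)/3 = -6 + (g/3 + U*g/3) = -6 + g/3 + U*g/3)
S = 33076/3 (S = -2*(-6 + (⅓)*(-140) + (⅓)*117*(-140)) = -2*(-6 - 140/3 - 5460) = -2*(-16538/3) = 33076/3 ≈ 11025.)
(S - 20022) + W(-139, X(-12)) = (33076/3 - 20022) - 10*I*√3 = -26990/3 - 10*I*√3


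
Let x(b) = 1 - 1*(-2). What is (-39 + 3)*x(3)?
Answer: -108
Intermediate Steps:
x(b) = 3 (x(b) = 1 + 2 = 3)
(-39 + 3)*x(3) = (-39 + 3)*3 = -36*3 = -108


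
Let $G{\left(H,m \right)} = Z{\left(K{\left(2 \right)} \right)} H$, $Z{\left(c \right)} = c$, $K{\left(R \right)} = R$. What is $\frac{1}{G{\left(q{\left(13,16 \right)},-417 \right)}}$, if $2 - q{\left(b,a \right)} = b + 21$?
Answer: $- \frac{1}{64} \approx -0.015625$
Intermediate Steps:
$q{\left(b,a \right)} = -19 - b$ ($q{\left(b,a \right)} = 2 - \left(b + 21\right) = 2 - \left(21 + b\right) = -19 - b$)
$G{\left(H,m \right)} = 2 H$
$\frac{1}{G{\left(q{\left(13,16 \right)},-417 \right)}} = \frac{1}{2 \left(-19 - 13\right)} = \frac{1}{2 \left(-32\right)} = \frac{1}{-64} = - \frac{1}{64}$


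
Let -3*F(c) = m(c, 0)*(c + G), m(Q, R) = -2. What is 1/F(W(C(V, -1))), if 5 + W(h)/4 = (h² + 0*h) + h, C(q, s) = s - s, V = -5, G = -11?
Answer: -3/62 ≈ -0.048387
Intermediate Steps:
C(q, s) = 0
W(h) = -20 + 4*h + 4*h² (W(h) = -20 + 4*((h² + 0*h) + h) = -20 + 4*((h² + 0) + h) = -20 + 4*(h² + h) = -20 + 4*(h + h²) = -20 + (4*h + 4*h²) = -20 + 4*h + 4*h²)
F(c) = -22/3 + 2*c/3 (F(c) = -(-2)*(c - 11)/3 = -(-2)*(-11 + c)/3 = -(22 - 2*c)/3 = -22/3 + 2*c/3)
1/F(W(C(V, -1))) = 1/(-22/3 + 2*(-20 + 4*0 + 4*0²)/3) = 1/(-22/3 + 2*(-20 + 0 + 4*0)/3) = 1/(-22/3 + 2*(-20 + 0 + 0)/3) = 1/(-22/3 + (⅔)*(-20)) = 1/(-22/3 - 40/3) = 1/(-62/3) = -3/62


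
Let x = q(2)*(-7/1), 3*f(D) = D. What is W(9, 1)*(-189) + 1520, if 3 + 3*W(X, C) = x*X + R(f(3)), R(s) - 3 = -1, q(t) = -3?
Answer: -10324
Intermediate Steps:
f(D) = D/3
R(s) = 2 (R(s) = 3 - 1 = 2)
x = 21 (x = -(-21)/1 = -(-21) = -3*(-7) = 21)
W(X, C) = -⅓ + 7*X (W(X, C) = -1 + (21*X + 2)/3 = -1 + (2 + 21*X)/3 = -1 + (⅔ + 7*X) = -⅓ + 7*X)
W(9, 1)*(-189) + 1520 = (-⅓ + 7*9)*(-189) + 1520 = (-⅓ + 63)*(-189) + 1520 = (188/3)*(-189) + 1520 = -11844 + 1520 = -10324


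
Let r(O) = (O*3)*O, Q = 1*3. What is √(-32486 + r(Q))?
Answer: I*√32459 ≈ 180.16*I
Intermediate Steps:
Q = 3
r(O) = 3*O² (r(O) = (3*O)*O = 3*O²)
√(-32486 + r(Q)) = √(-32486 + 3*3²) = √(-32486 + 3*9) = √(-32486 + 27) = √(-32459) = I*√32459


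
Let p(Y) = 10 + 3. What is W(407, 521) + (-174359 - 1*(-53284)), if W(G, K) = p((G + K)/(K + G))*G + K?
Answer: -115263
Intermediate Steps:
p(Y) = 13
W(G, K) = K + 13*G (W(G, K) = 13*G + K = K + 13*G)
W(407, 521) + (-174359 - 1*(-53284)) = (521 + 13*407) + (-174359 - 1*(-53284)) = (521 + 5291) + (-174359 + 53284) = 5812 - 121075 = -115263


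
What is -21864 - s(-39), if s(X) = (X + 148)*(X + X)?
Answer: -13362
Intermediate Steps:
s(X) = 2*X*(148 + X) (s(X) = (148 + X)*(2*X) = 2*X*(148 + X))
-21864 - s(-39) = -21864 - 2*(-39)*(148 - 39) = -21864 - 2*(-39)*109 = -21864 - 1*(-8502) = -21864 + 8502 = -13362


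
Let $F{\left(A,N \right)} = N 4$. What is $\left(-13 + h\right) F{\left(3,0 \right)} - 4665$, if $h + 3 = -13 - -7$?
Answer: $-4665$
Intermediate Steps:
$h = -9$ ($h = -3 - 6 = -9$)
$F{\left(A,N \right)} = 4 N$
$\left(-13 + h\right) F{\left(3,0 \right)} - 4665 = \left(-13 - 9\right) 4 \cdot 0 - 4665 = \left(-22\right) 0 - 4665 = 0 - 4665 = -4665$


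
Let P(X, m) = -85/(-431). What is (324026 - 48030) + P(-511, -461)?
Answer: 118954361/431 ≈ 2.7600e+5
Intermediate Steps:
P(X, m) = 85/431 (P(X, m) = -85*(-1/431) = 85/431)
(324026 - 48030) + P(-511, -461) = (324026 - 48030) + 85/431 = 275996 + 85/431 = 118954361/431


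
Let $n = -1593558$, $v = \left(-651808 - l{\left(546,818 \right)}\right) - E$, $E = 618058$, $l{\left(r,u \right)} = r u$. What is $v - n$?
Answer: $-122936$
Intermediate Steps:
$v = -1716494$ ($v = \left(-651808 - 546 \cdot 818\right) - 618058 = \left(-651808 - 446628\right) - 618058 = -1098436 - 618058 = -1716494$)
$v - n = -1716494 - -1593558 = -1716494 + 1593558 = -122936$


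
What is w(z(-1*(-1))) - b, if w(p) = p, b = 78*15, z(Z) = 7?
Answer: -1163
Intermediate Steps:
b = 1170
w(z(-1*(-1))) - b = 7 - 1*1170 = 7 - 1170 = -1163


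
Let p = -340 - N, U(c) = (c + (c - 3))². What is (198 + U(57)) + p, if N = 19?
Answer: 12160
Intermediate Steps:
U(c) = (-3 + 2*c)² (U(c) = (c + (-3 + c))² = (-3 + 2*c)²)
p = -359 (p = -340 - 1*19 = -340 - 19 = -359)
(198 + U(57)) + p = (198 + (-3 + 2*57)²) - 359 = (198 + (-3 + 114)²) - 359 = (198 + 111²) - 359 = (198 + 12321) - 359 = 12519 - 359 = 12160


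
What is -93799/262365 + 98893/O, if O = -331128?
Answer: -19001845739/28958799240 ≈ -0.65617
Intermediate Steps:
-93799/262365 + 98893/O = -93799/262365 + 98893/(-331128) = -93799*1/262365 + 98893*(-1/331128) = -93799/262365 - 98893/331128 = -19001845739/28958799240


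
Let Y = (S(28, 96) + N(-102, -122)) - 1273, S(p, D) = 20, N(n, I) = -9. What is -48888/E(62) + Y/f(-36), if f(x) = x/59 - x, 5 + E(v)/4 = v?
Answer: -4960607/19836 ≈ -250.08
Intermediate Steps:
E(v) = -20 + 4*v
f(x) = -58*x/59 (f(x) = x*(1/59) - x = x/59 - x = -58*x/59)
Y = -1262 (Y = (20 - 9) - 1273 = 11 - 1273 = -1262)
-48888/E(62) + Y/f(-36) = -48888/(-20 + 4*62) - 1262/((-58/59*(-36))) = -48888/(-20 + 248) - 1262/2088/59 = -48888/228 - 1262*59/2088 = -48888*1/228 - 37229/1044 = -4074/19 - 37229/1044 = -4960607/19836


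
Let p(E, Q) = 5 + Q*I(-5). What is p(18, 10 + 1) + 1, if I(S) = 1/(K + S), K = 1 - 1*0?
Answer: 13/4 ≈ 3.2500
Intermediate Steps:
K = 1 (K = 1 + 0 = 1)
I(S) = 1/(1 + S)
p(E, Q) = 5 - Q/4 (p(E, Q) = 5 + Q/(1 - 5) = 5 + Q/(-4) = 5 + Q*(-¼) = 5 - Q/4)
p(18, 10 + 1) + 1 = (5 - (10 + 1)/4) + 1 = (5 - ¼*11) + 1 = (5 - 11/4) + 1 = 9/4 + 1 = 13/4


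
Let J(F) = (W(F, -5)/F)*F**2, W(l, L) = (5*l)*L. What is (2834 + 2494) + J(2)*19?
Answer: 3428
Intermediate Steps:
W(l, L) = 5*L*l
J(F) = -25*F**2 (J(F) = ((5*(-5)*F)/F)*F**2 = ((-25*F)/F)*F**2 = -25*F**2)
(2834 + 2494) + J(2)*19 = (2834 + 2494) - 25*2**2*19 = 5328 - 25*4*19 = 5328 - 100*19 = 5328 - 1900 = 3428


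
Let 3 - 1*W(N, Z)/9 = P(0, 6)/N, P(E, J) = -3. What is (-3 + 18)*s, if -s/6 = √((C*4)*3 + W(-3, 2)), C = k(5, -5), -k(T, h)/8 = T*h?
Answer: -90*√2418 ≈ -4425.6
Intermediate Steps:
k(T, h) = -8*T*h
C = 200 (C = -8*5*(-5) = 200)
W(N, Z) = 27 + 27/N (W(N, Z) = 27 - (-27)/N = 27 + 27/N)
s = -6*√2418 (s = -6*√((200*4)*3 + (27 + 27/(-3))) = -6*√(800*3 + (27 + 27*(-⅓))) = -6*√(2400 + (27 - 9)) = -6*√(2400 + 18) = -6*√2418 ≈ -295.04)
(-3 + 18)*s = (-3 + 18)*(-6*√2418) = 15*(-6*√2418) = -90*√2418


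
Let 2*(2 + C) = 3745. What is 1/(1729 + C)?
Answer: 2/7199 ≈ 0.00027782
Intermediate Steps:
C = 3741/2 (C = -2 + (½)*3745 = -2 + 3745/2 = 3741/2 ≈ 1870.5)
1/(1729 + C) = 1/(1729 + 3741/2) = 1/(7199/2) = 2/7199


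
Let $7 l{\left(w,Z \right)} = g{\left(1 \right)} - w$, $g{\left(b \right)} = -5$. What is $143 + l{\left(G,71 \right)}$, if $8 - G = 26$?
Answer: $\frac{1014}{7} \approx 144.86$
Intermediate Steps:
$G = -18$ ($G = 8 - 26 = -18$)
$l{\left(w,Z \right)} = - \frac{5}{7} - \frac{w}{7}$ ($l{\left(w,Z \right)} = \frac{-5 - w}{7} = - \frac{5}{7} - \frac{w}{7}$)
$143 + l{\left(G,71 \right)} = 143 - - \frac{13}{7} = 143 + \left(- \frac{5}{7} + \frac{18}{7}\right) = 143 + \frac{13}{7} = \frac{1014}{7}$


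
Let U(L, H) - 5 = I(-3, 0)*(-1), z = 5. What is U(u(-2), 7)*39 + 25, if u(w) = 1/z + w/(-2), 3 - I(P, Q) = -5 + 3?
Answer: 25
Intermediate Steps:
I(P, Q) = 5 (I(P, Q) = 3 - (-5 + 3) = 3 - 1*(-2) = 3 + 2 = 5)
u(w) = 1/5 - w/2 (u(w) = 1/5 + w/(-2) = 1*(1/5) + w*(-1/2) = 1/5 - w/2)
U(L, H) = 0 (U(L, H) = 5 + 5*(-1) = 5 - 5 = 0)
U(u(-2), 7)*39 + 25 = 0*39 + 25 = 0 + 25 = 25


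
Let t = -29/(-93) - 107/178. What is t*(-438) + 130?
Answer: 708267/2759 ≈ 256.71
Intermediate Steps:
t = -4789/16554 (t = -29*(-1/93) - 107*1/178 = 29/93 - 107/178 = -4789/16554 ≈ -0.28930)
t*(-438) + 130 = -4789/16554*(-438) + 130 = 349597/2759 + 130 = 708267/2759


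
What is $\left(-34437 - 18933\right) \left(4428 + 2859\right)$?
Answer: $-388907190$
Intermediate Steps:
$\left(-34437 - 18933\right) \left(4428 + 2859\right) = \left(-53370\right) 7287 = -388907190$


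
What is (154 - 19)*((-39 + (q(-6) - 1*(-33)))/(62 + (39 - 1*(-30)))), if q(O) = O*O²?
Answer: -29970/131 ≈ -228.78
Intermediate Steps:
q(O) = O³
(154 - 19)*((-39 + (q(-6) - 1*(-33)))/(62 + (39 - 1*(-30)))) = (154 - 19)*((-39 + ((-6)³ - 1*(-33)))/(62 + (39 - 1*(-30)))) = 135*((-39 + (-216 + 33))/(62 + (39 + 30))) = 135*((-39 - 183)/(62 + 69)) = 135*(-222/131) = -29970/131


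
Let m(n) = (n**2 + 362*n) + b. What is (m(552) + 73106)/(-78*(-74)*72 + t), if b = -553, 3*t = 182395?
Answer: 1731243/1429147 ≈ 1.2114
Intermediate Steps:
t = 182395/3 (t = (1/3)*182395 = 182395/3 ≈ 60798.)
m(n) = -553 + n**2 + 362*n (m(n) = (n**2 + 362*n) - 553 = -553 + n**2 + 362*n)
(m(552) + 73106)/(-78*(-74)*72 + t) = ((-553 + 552**2 + 362*552) + 73106)/(-78*(-74)*72 + 182395/3) = ((-553 + 304704 + 199824) + 73106)/(5772*72 + 182395/3) = (503975 + 73106)/(415584 + 182395/3) = 577081/(1429147/3) = 577081*(3/1429147) = 1731243/1429147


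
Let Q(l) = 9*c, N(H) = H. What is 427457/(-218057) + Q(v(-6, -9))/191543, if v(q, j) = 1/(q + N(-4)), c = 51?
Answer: -81776307988/41767291951 ≈ -1.9579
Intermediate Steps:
v(q, j) = 1/(-4 + q) (v(q, j) = 1/(q - 4) = 1/(-4 + q))
Q(l) = 459 (Q(l) = 9*51 = 459)
427457/(-218057) + Q(v(-6, -9))/191543 = 427457/(-218057) + 459/191543 = 427457*(-1/218057) + 459*(1/191543) = -427457/218057 + 459/191543 = -81776307988/41767291951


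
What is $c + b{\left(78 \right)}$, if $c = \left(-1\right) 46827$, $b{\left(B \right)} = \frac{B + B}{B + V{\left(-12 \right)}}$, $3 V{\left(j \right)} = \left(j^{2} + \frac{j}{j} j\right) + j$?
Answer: $- \frac{2762715}{59} \approx -46826.0$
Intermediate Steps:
$V{\left(j \right)} = \frac{j^{2}}{3} + \frac{2 j}{3}$ ($V{\left(j \right)} = \frac{\left(j^{2} + \frac{j}{j} j\right) + j}{3} = \frac{\left(j^{2} + 1 j\right) + j}{3} = \frac{\left(j^{2} + j\right) + j}{3} = \frac{\left(j + j^{2}\right) + j}{3} = \frac{j^{2} + 2 j}{3} = \frac{j^{2}}{3} + \frac{2 j}{3}$)
$b{\left(B \right)} = \frac{2 B}{40 + B}$ ($b{\left(B \right)} = \frac{B + B}{B + \frac{1}{3} \left(-12\right) \left(2 - 12\right)} = \frac{2 B}{B + \frac{1}{3} \left(-12\right) \left(-10\right)} = \frac{2 B}{B + 40} = \frac{2 B}{40 + B}$)
$c = -46827$
$c + b{\left(78 \right)} = -46827 + 2 \cdot 78 \frac{1}{40 + 78} = -46827 + 2 \cdot 78 \cdot \frac{1}{118} = -46827 + \frac{78}{59} = - \frac{2762715}{59}$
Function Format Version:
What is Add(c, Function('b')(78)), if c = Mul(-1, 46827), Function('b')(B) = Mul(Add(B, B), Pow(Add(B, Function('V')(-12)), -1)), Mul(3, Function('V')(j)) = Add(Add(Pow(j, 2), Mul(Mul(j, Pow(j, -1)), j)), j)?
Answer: Rational(-2762715, 59) ≈ -46826.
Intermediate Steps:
Function('V')(j) = Add(Mul(Rational(1, 3), Pow(j, 2)), Mul(Rational(2, 3), j)) (Function('V')(j) = Mul(Rational(1, 3), Add(Add(Pow(j, 2), Mul(Mul(j, Pow(j, -1)), j)), j)) = Mul(Rational(1, 3), Add(Add(Pow(j, 2), Mul(1, j)), j)) = Mul(Rational(1, 3), Add(Add(Pow(j, 2), j), j)) = Mul(Rational(1, 3), Add(Add(j, Pow(j, 2)), j)) = Mul(Rational(1, 3), Add(Pow(j, 2), Mul(2, j))) = Add(Mul(Rational(1, 3), Pow(j, 2)), Mul(Rational(2, 3), j)))
Function('b')(B) = Mul(2, B, Pow(Add(40, B), -1)) (Function('b')(B) = Mul(Add(B, B), Pow(Add(B, Mul(Rational(1, 3), -12, Add(2, -12))), -1)) = Mul(Mul(2, B), Pow(Add(B, Mul(Rational(1, 3), -12, -10)), -1)) = Mul(Mul(2, B), Pow(Add(B, 40), -1)) = Mul(Mul(2, B), Pow(Add(40, B), -1)) = Mul(2, B, Pow(Add(40, B), -1)))
c = -46827
Add(c, Function('b')(78)) = Add(-46827, Mul(2, 78, Pow(Add(40, 78), -1))) = Add(-46827, Mul(2, 78, Pow(118, -1))) = Add(-46827, Mul(2, 78, Rational(1, 118))) = Add(-46827, Rational(78, 59)) = Rational(-2762715, 59)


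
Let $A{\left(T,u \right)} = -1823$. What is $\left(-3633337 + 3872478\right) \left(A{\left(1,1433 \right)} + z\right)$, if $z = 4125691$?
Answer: $986185917388$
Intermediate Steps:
$\left(-3633337 + 3872478\right) \left(A{\left(1,1433 \right)} + z\right) = \left(-3633337 + 3872478\right) \left(-1823 + 4125691\right) = 239141 \cdot 4123868 = 986185917388$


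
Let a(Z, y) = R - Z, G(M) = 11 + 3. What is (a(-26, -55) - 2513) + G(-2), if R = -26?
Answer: -2499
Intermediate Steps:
G(M) = 14
a(Z, y) = -26 - Z
(a(-26, -55) - 2513) + G(-2) = ((-26 - 1*(-26)) - 2513) + 14 = ((-26 + 26) - 2513) + 14 = (0 - 2513) + 14 = -2513 + 14 = -2499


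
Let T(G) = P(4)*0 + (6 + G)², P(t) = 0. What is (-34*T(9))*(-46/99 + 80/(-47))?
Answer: 8569700/517 ≈ 16576.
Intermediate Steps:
T(G) = (6 + G)² (T(G) = 0*0 + (6 + G)² = 0 + (6 + G)² = (6 + G)²)
(-34*T(9))*(-46/99 + 80/(-47)) = (-34*(6 + 9)²)*(-46/99 + 80/(-47)) = (-34*15²)*(-46*1/99 + 80*(-1/47)) = (-34*225)*(-46/99 - 80/47) = -7650*(-10082/4653) = 8569700/517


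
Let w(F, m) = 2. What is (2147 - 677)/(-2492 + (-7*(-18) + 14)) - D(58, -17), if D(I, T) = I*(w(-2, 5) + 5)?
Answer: -3253/8 ≈ -406.63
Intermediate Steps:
D(I, T) = 7*I (D(I, T) = I*(2 + 5) = I*7 = 7*I)
(2147 - 677)/(-2492 + (-7*(-18) + 14)) - D(58, -17) = (2147 - 677)/(-2492 + (-7*(-18) + 14)) - 7*58 = 1470/(-2492 + (126 + 14)) - 1*406 = 1470/(-2492 + 140) - 406 = 1470/(-2352) - 406 = 1470*(-1/2352) - 406 = -5/8 - 406 = -3253/8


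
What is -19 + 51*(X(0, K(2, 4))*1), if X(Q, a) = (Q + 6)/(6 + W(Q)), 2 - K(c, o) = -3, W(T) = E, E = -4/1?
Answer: 134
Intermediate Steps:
E = -4 (E = -4*1 = -4)
W(T) = -4
K(c, o) = 5 (K(c, o) = 2 - 1*(-3) = 2 + 3 = 5)
X(Q, a) = 3 + Q/2 (X(Q, a) = (Q + 6)/(6 - 4) = (6 + Q)/2 = (6 + Q)*(½) = 3 + Q/2)
-19 + 51*(X(0, K(2, 4))*1) = -19 + 51*((3 + (½)*0)*1) = -19 + 51*((3 + 0)*1) = -19 + 51*(3*1) = -19 + 51*3 = -19 + 153 = 134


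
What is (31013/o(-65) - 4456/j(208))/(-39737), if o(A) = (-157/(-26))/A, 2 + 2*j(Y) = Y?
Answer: 5399132502/642587027 ≈ 8.4022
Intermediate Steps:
j(Y) = -1 + Y/2
o(A) = 157/(26*A) (o(A) = (-157*(-1/26))/A = 157/(26*A))
(31013/o(-65) - 4456/j(208))/(-39737) = (31013/(((157/26)/(-65))) - 4456/(-1 + (½)*208))/(-39737) = (31013/(((157/26)*(-1/65))) - 4456/(-1 + 104))*(-1/39737) = (31013/(-157/1690) - 4456/103)*(-1/39737) = (31013*(-1690/157) - 4456*1/103)*(-1/39737) = (-52411970/157 - 4456/103)*(-1/39737) = -5399132502/16171*(-1/39737) = 5399132502/642587027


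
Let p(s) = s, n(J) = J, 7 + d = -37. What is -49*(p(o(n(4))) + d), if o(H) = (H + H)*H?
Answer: 588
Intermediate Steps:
d = -44 (d = -7 - 37 = -44)
o(H) = 2*H² (o(H) = (2*H)*H = 2*H²)
-49*(p(o(n(4))) + d) = -49*(2*4² - 44) = -49*(2*16 - 44) = -49*(32 - 44) = -49*(-12) = 588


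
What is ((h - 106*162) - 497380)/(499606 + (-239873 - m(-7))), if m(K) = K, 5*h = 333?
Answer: -197879/99900 ≈ -1.9808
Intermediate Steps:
h = 333/5 (h = (⅕)*333 = 333/5 ≈ 66.600)
((h - 106*162) - 497380)/(499606 + (-239873 - m(-7))) = ((333/5 - 106*162) - 497380)/(499606 + (-239873 - 1*(-7))) = ((333/5 - 17172) - 497380)/(499606 + (-239873 + 7)) = (-85527/5 - 497380)/(499606 - 239866) = -2572427/5/259740 = -2572427/5*1/259740 = -197879/99900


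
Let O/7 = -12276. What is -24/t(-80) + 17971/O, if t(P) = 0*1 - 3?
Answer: 669485/85932 ≈ 7.7909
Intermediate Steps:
O = -85932 (O = 7*(-12276) = -85932)
t(P) = -3 (t(P) = 0 - 3 = -3)
-24/t(-80) + 17971/O = -24/(-3) + 17971/(-85932) = -24*(-1/3) + 17971*(-1/85932) = 8 - 17971/85932 = 669485/85932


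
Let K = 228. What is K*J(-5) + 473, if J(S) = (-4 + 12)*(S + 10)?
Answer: 9593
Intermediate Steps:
J(S) = 80 + 8*S (J(S) = 8*(10 + S) = 80 + 8*S)
K*J(-5) + 473 = 228*(80 + 8*(-5)) + 473 = 228*(80 - 40) + 473 = 228*40 + 473 = 9120 + 473 = 9593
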